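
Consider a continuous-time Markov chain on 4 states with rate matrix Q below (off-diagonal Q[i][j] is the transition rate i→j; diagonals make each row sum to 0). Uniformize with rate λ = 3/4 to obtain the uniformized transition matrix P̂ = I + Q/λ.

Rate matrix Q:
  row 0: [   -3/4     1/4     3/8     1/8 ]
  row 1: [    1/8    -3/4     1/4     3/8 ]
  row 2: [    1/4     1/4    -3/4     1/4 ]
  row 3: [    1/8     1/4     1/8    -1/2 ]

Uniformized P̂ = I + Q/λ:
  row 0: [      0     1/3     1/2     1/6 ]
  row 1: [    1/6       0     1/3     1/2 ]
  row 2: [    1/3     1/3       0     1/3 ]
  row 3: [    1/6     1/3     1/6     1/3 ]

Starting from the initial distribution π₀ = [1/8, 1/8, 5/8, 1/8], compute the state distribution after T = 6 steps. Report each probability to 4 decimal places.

t=0: π = [0.1250, 0.1250, 0.6250, 0.1250]
t=1: π = [0.2500, 0.2917, 0.1250, 0.3333]
t=2: π = [0.1458, 0.2361, 0.2778, 0.3403]
t=3: π = [0.1887, 0.2546, 0.2083, 0.3484]
t=4: π = [0.1699, 0.2485, 0.2373, 0.3443]
t=5: π = [0.1779, 0.2505, 0.2252, 0.3464]
t=6: π = [0.1745, 0.2498, 0.2302, 0.3454]

π = [0.1745, 0.2498, 0.2302, 0.3454]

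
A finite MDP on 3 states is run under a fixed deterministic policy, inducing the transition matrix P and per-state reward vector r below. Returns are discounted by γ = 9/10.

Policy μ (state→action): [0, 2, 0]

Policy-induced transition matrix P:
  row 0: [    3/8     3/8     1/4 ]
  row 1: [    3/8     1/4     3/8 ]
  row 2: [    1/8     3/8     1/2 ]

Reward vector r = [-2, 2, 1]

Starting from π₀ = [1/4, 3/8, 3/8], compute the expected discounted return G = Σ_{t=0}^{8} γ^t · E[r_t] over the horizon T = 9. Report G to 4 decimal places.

t=0: π = [0.2500, 0.3750, 0.3750], E[r] = 0.6250, γ^t·E[r] = 0.625000, running G = 0.625000
t=1: π = [0.2813, 0.3281, 0.3906], E[r] = 0.4844, γ^t·E[r] = 0.435938, running G = 1.060938
t=2: π = [0.2773, 0.3340, 0.3887], E[r] = 0.5020, γ^t·E[r] = 0.406582, running G = 1.467520
t=3: π = [0.2778, 0.3333, 0.3889], E[r] = 0.4998, γ^t·E[r] = 0.364322, running G = 1.831842
t=4: π = [0.2778, 0.3333, 0.3889], E[r] = 0.5000, γ^t·E[r] = 0.328070, running G = 2.159912
t=5: π = [0.2778, 0.3333, 0.3889], E[r] = 0.5000, γ^t·E[r] = 0.295243, running G = 2.455154
t=6: π = [0.2778, 0.3333, 0.3889], E[r] = 0.5000, γ^t·E[r] = 0.265721, running G = 2.720875
t=7: π = [0.2778, 0.3333, 0.3889], E[r] = 0.5000, γ^t·E[r] = 0.239148, running G = 2.960023
t=8: π = [0.2778, 0.3333, 0.3889], E[r] = 0.5000, γ^t·E[r] = 0.215234, running G = 3.175257

G = 3.1753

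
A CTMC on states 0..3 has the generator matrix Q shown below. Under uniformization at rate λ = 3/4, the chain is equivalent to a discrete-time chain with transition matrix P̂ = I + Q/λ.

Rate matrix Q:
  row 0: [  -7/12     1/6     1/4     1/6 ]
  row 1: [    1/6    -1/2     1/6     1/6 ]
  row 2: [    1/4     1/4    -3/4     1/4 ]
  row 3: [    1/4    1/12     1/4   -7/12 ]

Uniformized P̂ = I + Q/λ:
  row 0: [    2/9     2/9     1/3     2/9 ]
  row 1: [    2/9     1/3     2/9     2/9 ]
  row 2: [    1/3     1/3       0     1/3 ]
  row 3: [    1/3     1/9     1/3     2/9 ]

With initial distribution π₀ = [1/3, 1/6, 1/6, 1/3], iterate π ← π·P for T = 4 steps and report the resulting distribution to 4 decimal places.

π = [0.2754, 0.2479, 0.2287, 0.2480]

t=0: π = [0.3333, 0.1667, 0.1667, 0.3333]
t=1: π = [0.2778, 0.2222, 0.2593, 0.2407]
t=2: π = [0.2778, 0.2490, 0.2222, 0.2510]
t=3: π = [0.2748, 0.2467, 0.2316, 0.2469]
t=4: π = [0.2754, 0.2479, 0.2287, 0.2480]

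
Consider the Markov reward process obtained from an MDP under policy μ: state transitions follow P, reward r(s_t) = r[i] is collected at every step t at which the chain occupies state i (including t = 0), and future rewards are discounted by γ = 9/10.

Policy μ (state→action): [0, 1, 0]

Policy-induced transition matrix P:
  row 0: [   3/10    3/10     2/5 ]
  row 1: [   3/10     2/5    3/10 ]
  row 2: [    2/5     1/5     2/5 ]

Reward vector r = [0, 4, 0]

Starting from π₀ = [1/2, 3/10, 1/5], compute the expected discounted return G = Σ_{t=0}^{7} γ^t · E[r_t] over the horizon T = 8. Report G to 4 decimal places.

G = 6.7583

t=0: π = [0.5000, 0.3000, 0.2000], E[r] = 1.2000, γ^t·E[r] = 1.200000, running G = 1.200000
t=1: π = [0.3200, 0.3100, 0.3700], E[r] = 1.2400, γ^t·E[r] = 1.116000, running G = 2.316000
t=2: π = [0.3370, 0.2940, 0.3690], E[r] = 1.1760, γ^t·E[r] = 0.952560, running G = 3.268560
t=3: π = [0.3369, 0.2925, 0.3706], E[r] = 1.1700, γ^t·E[r] = 0.852930, running G = 4.121490
t=4: π = [0.3371, 0.2922, 0.3708], E[r] = 1.1688, γ^t·E[r] = 0.766823, running G = 4.888313
t=5: π = [0.3371, 0.2921, 0.3708], E[r] = 1.1686, γ^t·E[r] = 0.690032, running G = 5.578346
t=6: π = [0.3371, 0.2921, 0.3708], E[r] = 1.1685, γ^t·E[r] = 0.621013, running G = 6.199359
t=7: π = [0.3371, 0.2921, 0.3708], E[r] = 1.1685, γ^t·E[r] = 0.558909, running G = 6.758268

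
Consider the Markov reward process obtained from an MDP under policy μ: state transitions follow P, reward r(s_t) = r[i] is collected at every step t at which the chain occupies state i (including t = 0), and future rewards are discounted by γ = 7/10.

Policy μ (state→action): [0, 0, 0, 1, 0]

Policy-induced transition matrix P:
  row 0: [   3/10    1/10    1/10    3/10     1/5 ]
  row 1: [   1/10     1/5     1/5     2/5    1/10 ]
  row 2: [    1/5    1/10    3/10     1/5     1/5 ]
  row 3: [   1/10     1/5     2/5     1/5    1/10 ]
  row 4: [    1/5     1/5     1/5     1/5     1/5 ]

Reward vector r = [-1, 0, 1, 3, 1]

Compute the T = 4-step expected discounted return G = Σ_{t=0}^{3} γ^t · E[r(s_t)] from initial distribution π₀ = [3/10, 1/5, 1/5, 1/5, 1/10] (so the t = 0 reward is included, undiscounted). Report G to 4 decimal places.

t=0: π = [0.3000, 0.2000, 0.2000, 0.2000, 0.1000], E[r] = 0.6000, γ^t·E[r] = 0.600000, running G = 0.600000
t=1: π = [0.1900, 0.1500, 0.2300, 0.2700, 0.1600], E[r] = 1.0100, γ^t·E[r] = 0.707000, running G = 1.307000
t=2: π = [0.1770, 0.1580, 0.2580, 0.2490, 0.1580], E[r] = 0.9860, γ^t·E[r] = 0.483140, running G = 1.790140
t=3: π = [0.1770, 0.1565, 0.2579, 0.2493, 0.1593], E[r] = 0.9881, γ^t·E[r] = 0.338918, running G = 2.129058

G = 2.1291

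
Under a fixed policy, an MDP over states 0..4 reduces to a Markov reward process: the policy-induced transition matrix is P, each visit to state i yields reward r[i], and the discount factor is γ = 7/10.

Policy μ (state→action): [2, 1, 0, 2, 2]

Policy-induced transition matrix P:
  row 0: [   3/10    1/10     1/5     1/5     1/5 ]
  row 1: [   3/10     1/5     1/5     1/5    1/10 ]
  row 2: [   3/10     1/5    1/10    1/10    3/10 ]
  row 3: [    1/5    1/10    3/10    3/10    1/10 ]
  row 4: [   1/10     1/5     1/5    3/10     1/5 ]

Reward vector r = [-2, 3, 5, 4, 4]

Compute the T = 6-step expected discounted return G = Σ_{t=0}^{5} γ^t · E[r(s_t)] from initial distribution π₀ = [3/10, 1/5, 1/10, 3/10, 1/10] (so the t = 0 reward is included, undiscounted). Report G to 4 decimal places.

t=0: π = [0.3000, 0.2000, 0.1000, 0.3000, 0.1000], E[r] = 2.1000, γ^t·E[r] = 2.100000, running G = 2.100000
t=1: π = [0.2500, 0.1400, 0.2200, 0.2300, 0.1600], E[r] = 2.5800, γ^t·E[r] = 1.806000, running G = 3.906000
t=2: π = [0.2450, 0.1520, 0.2010, 0.2170, 0.1850], E[r] = 2.5790, γ^t·E[r] = 1.263710, running G = 5.169710
t=3: π = [0.2413, 0.1538, 0.2016, 0.2201, 0.1832], E[r] = 2.6000, γ^t·E[r] = 0.891800, running G = 6.061510
t=4: π = [0.2414, 0.1539, 0.2019, 0.2202, 0.1828], E[r] = 2.5999, γ^t·E[r] = 0.624234, running G = 6.685744
t=5: π = [0.2414, 0.1538, 0.2018, 0.2201, 0.1828], E[r] = 2.5994, γ^t·E[r] = 0.436883, running G = 7.122626

G = 7.1226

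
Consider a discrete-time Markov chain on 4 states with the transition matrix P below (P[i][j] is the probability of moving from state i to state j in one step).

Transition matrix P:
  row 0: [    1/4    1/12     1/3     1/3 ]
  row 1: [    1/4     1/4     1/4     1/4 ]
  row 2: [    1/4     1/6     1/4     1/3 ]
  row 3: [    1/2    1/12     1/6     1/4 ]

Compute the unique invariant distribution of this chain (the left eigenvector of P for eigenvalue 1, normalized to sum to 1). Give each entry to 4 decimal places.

Balance equations π_j = Σ_i π_i·P[i][j]:
  π_0 = 1/4·π_0 + 1/4·π_1 + 1/4·π_2 + 1/2·π_3
  π_1 = 1/12·π_0 + 1/4·π_1 + 1/6·π_2 + 1/12·π_3
  π_2 = 1/3·π_0 + 1/4·π_1 + 1/4·π_2 + 1/6·π_3
  normalize: π_0 + π_1 + π_2 + π_3 = 1
Solving the linear system gives exactly π = [184/567, 71/567, 143/567, 169/567].

π = [0.3245, 0.1252, 0.2522, 0.2981]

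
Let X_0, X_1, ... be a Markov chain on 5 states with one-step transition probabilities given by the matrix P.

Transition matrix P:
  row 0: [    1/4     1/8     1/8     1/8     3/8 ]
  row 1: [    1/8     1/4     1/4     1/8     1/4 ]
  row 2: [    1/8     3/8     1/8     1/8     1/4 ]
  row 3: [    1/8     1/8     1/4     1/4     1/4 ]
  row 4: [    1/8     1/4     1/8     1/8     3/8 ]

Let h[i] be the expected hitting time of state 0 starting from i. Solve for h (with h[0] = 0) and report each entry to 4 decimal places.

First-step conditioning: h[0] = 0; for i ≠ 0, h[i] = 1 + Σ_k P[i][k]·h[k].
  h[1] = 1 + 1/4·h[1] + 1/4·h[2] + 1/8·h[3] + 1/4·h[4]
  h[2] = 1 + 3/8·h[1] + 1/8·h[2] + 1/8·h[3] + 1/4·h[4]
  h[3] = 1 + 1/8·h[1] + 1/4·h[2] + 1/4·h[3] + 1/4·h[4]
  h[4] = 1 + 1/4·h[1] + 1/8·h[2] + 1/8·h[3] + 3/8·h[4]
Solving the 4×4 linear system over states ≠ 0 gives exactly h = [0, 8, 8, 8, 8] (h[0] = 0 is the target).

h = [0.0000, 8.0000, 8.0000, 8.0000, 8.0000]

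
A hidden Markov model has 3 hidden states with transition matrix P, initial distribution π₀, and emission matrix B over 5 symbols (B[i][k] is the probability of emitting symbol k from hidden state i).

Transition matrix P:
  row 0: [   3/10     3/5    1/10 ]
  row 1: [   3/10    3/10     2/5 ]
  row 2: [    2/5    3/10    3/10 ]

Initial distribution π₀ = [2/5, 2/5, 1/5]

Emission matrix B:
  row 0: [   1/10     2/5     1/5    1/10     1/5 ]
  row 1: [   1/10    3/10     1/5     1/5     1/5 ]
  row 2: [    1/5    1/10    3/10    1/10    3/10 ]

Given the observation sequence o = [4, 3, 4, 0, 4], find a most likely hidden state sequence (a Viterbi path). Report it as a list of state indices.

t=0: δ = [8.000e-02, 8.000e-02, 6.000e-02]  (obs o_0=4)
t=1: δ = [2.400e-03, 9.600e-03, 3.200e-03]  ψ = [0, 0, 1]  (obs o_1=3)
t=2: δ = [5.760e-04, 5.760e-04, 1.152e-03]  ψ = [1, 1, 1]  (obs o_2=4)
t=3: δ = [4.608e-05, 3.456e-05, 6.912e-05]  ψ = [2, 0, 2]  (obs o_3=0)
t=4: δ = [5.530e-06, 5.530e-06, 6.221e-06]  ψ = [2, 0, 2]  (obs o_4=4)
backtrack: best end state = 2; path = [0, 1, 2, 2, 2]

path = [0, 1, 2, 2, 2]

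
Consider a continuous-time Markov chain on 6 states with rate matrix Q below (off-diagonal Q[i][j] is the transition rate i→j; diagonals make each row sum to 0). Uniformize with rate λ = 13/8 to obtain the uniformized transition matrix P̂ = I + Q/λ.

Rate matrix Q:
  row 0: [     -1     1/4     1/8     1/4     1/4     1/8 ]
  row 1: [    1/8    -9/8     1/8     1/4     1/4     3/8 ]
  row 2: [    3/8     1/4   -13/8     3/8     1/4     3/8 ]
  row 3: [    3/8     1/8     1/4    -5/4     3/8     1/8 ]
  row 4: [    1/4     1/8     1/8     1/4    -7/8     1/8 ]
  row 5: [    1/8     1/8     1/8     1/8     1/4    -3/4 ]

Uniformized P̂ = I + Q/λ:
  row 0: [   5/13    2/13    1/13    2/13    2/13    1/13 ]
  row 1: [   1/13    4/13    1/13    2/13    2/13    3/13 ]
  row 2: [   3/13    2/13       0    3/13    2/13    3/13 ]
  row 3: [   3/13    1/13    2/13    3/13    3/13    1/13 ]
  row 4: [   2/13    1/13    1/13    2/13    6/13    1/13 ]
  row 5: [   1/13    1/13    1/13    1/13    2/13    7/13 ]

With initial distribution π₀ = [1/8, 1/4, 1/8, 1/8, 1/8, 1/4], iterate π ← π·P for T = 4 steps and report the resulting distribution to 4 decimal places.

π = [0.1885, 0.1269, 0.0825, 0.1555, 0.2382, 0.2084]

t=0: π = [0.1250, 0.2500, 0.1250, 0.1250, 0.1250, 0.2500]
t=1: π = [0.1635, 0.1538, 0.0769, 0.1538, 0.2019, 0.2500]
t=2: π = [0.1783, 0.1309, 0.0828, 0.1524, 0.2278, 0.2278]
t=3: π = [0.1855, 0.1272, 0.0823, 0.1544, 0.2357, 0.2150]
t=4: π = [0.1885, 0.1269, 0.0825, 0.1555, 0.2382, 0.2084]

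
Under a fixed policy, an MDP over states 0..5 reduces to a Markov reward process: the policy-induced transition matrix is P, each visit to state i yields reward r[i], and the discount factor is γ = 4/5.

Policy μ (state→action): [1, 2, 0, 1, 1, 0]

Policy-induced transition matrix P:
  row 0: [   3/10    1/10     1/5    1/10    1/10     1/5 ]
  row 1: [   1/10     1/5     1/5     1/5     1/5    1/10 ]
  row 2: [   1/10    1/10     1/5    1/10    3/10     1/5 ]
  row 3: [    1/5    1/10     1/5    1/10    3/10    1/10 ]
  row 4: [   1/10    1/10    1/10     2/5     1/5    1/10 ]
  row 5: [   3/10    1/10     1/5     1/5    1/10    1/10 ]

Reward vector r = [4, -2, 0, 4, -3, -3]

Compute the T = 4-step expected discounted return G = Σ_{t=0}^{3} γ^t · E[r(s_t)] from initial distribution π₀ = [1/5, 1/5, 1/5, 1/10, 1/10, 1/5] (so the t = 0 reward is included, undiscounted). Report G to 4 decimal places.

t=0: π = [0.2000, 0.2000, 0.2000, 0.1000, 0.1000, 0.2000], E[r] = -0.1000, γ^t·E[r] = -0.100000, running G = -0.100000
t=1: π = [0.1900, 0.1200, 0.1900, 0.1700, 0.1900, 0.1400], E[r] = 0.2100, γ^t·E[r] = 0.168000, running G = 0.068000
t=2: π = [0.1830, 0.1120, 0.1810, 0.1830, 0.2030, 0.1380], E[r] = 0.2170, γ^t·E[r] = 0.138880, running G = 0.206880
t=3: π = [0.1825, 0.1112, 0.1797, 0.1859, 0.2043, 0.1364], E[r] = 0.2291, γ^t·E[r] = 0.117299, running G = 0.324179

G = 0.3242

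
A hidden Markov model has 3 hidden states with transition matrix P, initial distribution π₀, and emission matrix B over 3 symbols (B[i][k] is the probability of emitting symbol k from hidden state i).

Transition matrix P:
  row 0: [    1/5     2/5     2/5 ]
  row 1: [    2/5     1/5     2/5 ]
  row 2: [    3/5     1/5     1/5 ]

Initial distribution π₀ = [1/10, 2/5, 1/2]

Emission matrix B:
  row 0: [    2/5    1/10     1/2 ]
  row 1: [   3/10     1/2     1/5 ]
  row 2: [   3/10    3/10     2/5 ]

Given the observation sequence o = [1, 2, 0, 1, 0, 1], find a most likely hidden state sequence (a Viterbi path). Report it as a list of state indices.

path = [1, 2, 0, 1, 0, 1]

t=0: δ = [1.000e-02, 2.000e-01, 1.500e-01]  (obs o_0=1)
t=1: δ = [4.500e-02, 8.000e-03, 3.200e-02]  ψ = [2, 1, 1]  (obs o_1=2)
t=2: δ = [7.680e-03, 5.400e-03, 5.400e-03]  ψ = [2, 0, 0]  (obs o_2=0)
t=3: δ = [3.240e-04, 1.536e-03, 9.216e-04]  ψ = [2, 0, 0]  (obs o_3=1)
t=4: δ = [2.458e-04, 9.216e-05, 1.843e-04]  ψ = [1, 1, 1]  (obs o_4=0)
t=5: δ = [1.106e-05, 4.915e-05, 2.949e-05]  ψ = [2, 0, 0]  (obs o_5=1)
backtrack: best end state = 1; path = [1, 2, 0, 1, 0, 1]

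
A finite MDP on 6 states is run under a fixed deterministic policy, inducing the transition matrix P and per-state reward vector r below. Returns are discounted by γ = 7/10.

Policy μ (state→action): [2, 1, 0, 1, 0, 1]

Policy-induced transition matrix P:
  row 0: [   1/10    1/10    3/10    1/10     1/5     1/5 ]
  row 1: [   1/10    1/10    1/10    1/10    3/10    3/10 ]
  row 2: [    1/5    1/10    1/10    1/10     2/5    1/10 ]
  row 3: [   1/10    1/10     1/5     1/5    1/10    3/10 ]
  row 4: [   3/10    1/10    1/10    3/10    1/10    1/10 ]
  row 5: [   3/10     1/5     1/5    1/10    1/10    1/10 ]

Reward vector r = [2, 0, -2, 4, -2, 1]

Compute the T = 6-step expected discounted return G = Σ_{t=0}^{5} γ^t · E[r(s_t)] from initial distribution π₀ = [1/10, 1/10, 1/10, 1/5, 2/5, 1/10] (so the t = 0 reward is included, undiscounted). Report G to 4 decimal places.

G = 1.1748

t=0: π = [0.1000, 0.1000, 0.1000, 0.2000, 0.4000, 0.1000], E[r] = 0.1000, γ^t·E[r] = 0.100000, running G = 0.100000
t=1: π = [0.2100, 0.1100, 0.1500, 0.2000, 0.1600, 0.1700], E[r] = 0.7700, γ^t·E[r] = 0.539000, running G = 0.639000
t=2: π = [0.1810, 0.1170, 0.1790, 0.1520, 0.1880, 0.1830], E[r] = 0.4190, γ^t·E[r] = 0.205310, running G = 0.844310
t=3: π = [0.1921, 0.1183, 0.1697, 0.1528, 0.1952, 0.1719], E[r] = 0.4375, γ^t·E[r] = 0.150063, running G = 0.994373
t=4: π = [0.1904, 0.1172, 0.1709, 0.1543, 0.1938, 0.1734], E[r] = 0.4422, γ^t·E[r] = 0.106160, running G = 1.100533
t=5: π = [0.1905, 0.1173, 0.1709, 0.1542, 0.1937, 0.1733], E[r] = 0.4420, γ^t·E[r] = 0.074280, running G = 1.174813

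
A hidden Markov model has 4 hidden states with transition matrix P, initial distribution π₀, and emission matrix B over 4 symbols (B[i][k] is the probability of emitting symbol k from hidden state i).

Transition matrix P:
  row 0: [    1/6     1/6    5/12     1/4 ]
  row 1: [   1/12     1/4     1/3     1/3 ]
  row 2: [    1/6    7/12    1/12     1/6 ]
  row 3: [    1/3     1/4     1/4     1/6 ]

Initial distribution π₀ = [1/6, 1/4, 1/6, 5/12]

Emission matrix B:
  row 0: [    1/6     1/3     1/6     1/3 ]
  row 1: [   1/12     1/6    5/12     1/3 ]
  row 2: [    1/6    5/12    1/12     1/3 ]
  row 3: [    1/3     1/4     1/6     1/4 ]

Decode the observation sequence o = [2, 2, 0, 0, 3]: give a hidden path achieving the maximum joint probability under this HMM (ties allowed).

path = [1, 1, 3, 2, 1]

t=0: δ = [2.778e-02, 1.042e-01, 1.389e-02, 6.944e-02]  (obs o_0=2)
t=1: δ = [3.858e-03, 1.085e-02, 2.894e-03, 5.787e-03]  ψ = [3, 1, 1, 1]  (obs o_1=2)
t=2: δ = [3.215e-04, 2.261e-04, 6.028e-04, 1.206e-03]  ψ = [3, 1, 1, 1]  (obs o_2=0)
t=3: δ = [6.698e-05, 2.930e-05, 5.023e-05, 6.698e-05]  ψ = [3, 2, 3, 3]  (obs o_3=0)
t=4: δ = [7.442e-06, 9.768e-06, 9.303e-06, 4.186e-06]  ψ = [3, 2, 0, 0]  (obs o_4=3)
backtrack: best end state = 1; path = [1, 1, 3, 2, 1]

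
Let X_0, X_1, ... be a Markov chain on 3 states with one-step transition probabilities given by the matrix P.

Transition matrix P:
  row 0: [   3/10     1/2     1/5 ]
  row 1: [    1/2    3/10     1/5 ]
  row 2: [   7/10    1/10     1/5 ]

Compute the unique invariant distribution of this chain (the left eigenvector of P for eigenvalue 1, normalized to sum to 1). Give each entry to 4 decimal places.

π = [0.4500, 0.3500, 0.2000]

Balance equations π_j = Σ_i π_i·P[i][j]:
  π_0 = 3/10·π_0 + 1/2·π_1 + 7/10·π_2
  π_1 = 1/2·π_0 + 3/10·π_1 + 1/10·π_2
  normalize: π_0 + π_1 + π_2 = 1
Solving the linear system gives exactly π = [9/20, 7/20, 1/5].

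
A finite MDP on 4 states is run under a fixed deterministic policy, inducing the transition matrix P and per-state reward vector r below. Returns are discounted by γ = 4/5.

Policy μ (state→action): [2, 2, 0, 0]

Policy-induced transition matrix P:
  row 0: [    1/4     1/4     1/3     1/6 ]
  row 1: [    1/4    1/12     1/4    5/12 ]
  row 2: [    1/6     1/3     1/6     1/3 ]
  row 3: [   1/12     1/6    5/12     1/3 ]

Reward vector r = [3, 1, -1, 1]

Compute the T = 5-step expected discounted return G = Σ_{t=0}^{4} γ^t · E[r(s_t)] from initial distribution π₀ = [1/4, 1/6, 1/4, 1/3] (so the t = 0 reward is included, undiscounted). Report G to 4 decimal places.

G = 2.7770

t=0: π = [0.2500, 0.1667, 0.2500, 0.3333], E[r] = 1.0000, γ^t·E[r] = 1.000000, running G = 1.000000
t=1: π = [0.1736, 0.2153, 0.3056, 0.3056], E[r] = 0.7361, γ^t·E[r] = 0.588889, running G = 1.588889
t=2: π = [0.1736, 0.2141, 0.2899, 0.3223], E[r] = 0.7674, γ^t·E[r] = 0.491111, running G = 2.080000
t=3: π = [0.1721, 0.2116, 0.2940, 0.3222], E[r] = 0.7562, γ^t·E[r] = 0.387160, running G = 2.467160
t=4: π = [0.1718, 0.2124, 0.2935, 0.3223], E[r] = 0.7565, γ^t·E[r] = 0.309857, running G = 2.777017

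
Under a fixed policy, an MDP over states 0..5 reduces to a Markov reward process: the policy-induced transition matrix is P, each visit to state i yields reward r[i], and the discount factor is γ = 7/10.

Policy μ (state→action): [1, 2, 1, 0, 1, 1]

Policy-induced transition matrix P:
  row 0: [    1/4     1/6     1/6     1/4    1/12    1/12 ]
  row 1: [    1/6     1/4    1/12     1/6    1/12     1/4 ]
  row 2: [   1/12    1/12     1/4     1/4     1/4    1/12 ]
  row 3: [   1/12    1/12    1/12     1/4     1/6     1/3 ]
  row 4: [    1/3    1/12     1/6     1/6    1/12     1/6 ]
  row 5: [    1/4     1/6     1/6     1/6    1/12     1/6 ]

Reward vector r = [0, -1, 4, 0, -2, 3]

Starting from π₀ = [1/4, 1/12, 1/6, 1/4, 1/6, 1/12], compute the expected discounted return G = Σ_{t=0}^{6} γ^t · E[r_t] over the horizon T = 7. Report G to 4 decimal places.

t=0: π = [0.2500, 0.0833, 0.1667, 0.2500, 0.1667, 0.0833], E[r] = 0.5000, γ^t·E[r] = 0.500000, running G = 0.500000
t=1: π = [0.1875, 0.1250, 0.1528, 0.2222, 0.1319, 0.1806], E[r] = 0.7639, γ^t·E[r] = 0.534722, running G = 1.034722
t=2: π = [0.1881, 0.1348, 0.1505, 0.2135, 0.1273, 0.1858], E[r] = 0.7697, γ^t·E[r] = 0.377141, running G = 1.411863
t=3: π = [0.1887, 0.1370, 0.1502, 0.2127, 0.1262, 0.1853], E[r] = 0.7672, γ^t·E[r] = 0.263139, running G = 1.675002
t=4: π = [0.1886, 0.1373, 0.1500, 0.2126, 0.1261, 0.1853], E[r] = 0.7665, γ^t·E[r] = 0.184047, running G = 1.859049
t=5: π = [0.1886, 0.1374, 0.1500, 0.2126, 0.1261, 0.1853], E[r] = 0.7665, γ^t·E[r] = 0.128827, running G = 1.987876
t=6: π = [0.1886, 0.1374, 0.1500, 0.2126, 0.1261, 0.1853], E[r] = 0.7665, γ^t·E[r] = 0.090178, running G = 2.078054

G = 2.0781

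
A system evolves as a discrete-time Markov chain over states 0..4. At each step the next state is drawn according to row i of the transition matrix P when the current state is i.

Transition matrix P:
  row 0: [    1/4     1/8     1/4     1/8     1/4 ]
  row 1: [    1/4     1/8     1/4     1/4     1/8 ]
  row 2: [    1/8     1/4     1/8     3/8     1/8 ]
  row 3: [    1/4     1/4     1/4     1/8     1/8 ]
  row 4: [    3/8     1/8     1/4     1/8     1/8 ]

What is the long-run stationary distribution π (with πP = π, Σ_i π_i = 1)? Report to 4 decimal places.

π = [0.2416, 0.1781, 0.2222, 0.2028, 0.1552]

Balance equations π_j = Σ_i π_i·P[i][j]:
  π_0 = 1/4·π_0 + 1/4·π_1 + 1/8·π_2 + 1/4·π_3 + 3/8·π_4
  π_1 = 1/8·π_0 + 1/8·π_1 + 1/4·π_2 + 1/4·π_3 + 1/8·π_4
  π_2 = 1/4·π_0 + 1/4·π_1 + 1/8·π_2 + 1/4·π_3 + 1/4·π_4
  π_3 = 1/8·π_0 + 1/4·π_1 + 3/8·π_2 + 1/8·π_3 + 1/8·π_4
  normalize: π_0 + π_1 + π_2 + π_3 + π_4 = 1
Solving the linear system gives exactly π = [137/567, 101/567, 2/9, 115/567, 88/567].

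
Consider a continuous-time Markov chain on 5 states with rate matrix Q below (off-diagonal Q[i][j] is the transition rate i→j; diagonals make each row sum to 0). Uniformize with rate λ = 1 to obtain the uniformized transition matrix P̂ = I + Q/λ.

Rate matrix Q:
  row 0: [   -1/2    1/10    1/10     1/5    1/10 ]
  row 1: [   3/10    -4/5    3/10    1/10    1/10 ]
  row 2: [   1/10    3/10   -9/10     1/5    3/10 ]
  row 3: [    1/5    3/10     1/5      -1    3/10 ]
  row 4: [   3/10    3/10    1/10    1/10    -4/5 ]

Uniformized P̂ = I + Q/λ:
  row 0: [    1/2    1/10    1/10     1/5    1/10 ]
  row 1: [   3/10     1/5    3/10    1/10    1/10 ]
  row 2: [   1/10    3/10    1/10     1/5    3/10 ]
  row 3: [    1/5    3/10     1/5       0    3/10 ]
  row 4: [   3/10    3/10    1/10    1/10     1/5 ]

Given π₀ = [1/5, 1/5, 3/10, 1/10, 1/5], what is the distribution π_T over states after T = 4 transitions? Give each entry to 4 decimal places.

t=0: π = [0.2000, 0.2000, 0.3000, 0.1000, 0.2000]
t=1: π = [0.2700, 0.2400, 0.1500, 0.1400, 0.2000]
t=2: π = [0.3100, 0.2220, 0.1620, 0.1280, 0.1780]
t=3: π = [0.3168, 0.2158, 0.1572, 0.1344, 0.1758]
t=4: π = [0.3185, 0.2151, 0.1566, 0.1340, 0.1759]

π = [0.3185, 0.2151, 0.1566, 0.1340, 0.1759]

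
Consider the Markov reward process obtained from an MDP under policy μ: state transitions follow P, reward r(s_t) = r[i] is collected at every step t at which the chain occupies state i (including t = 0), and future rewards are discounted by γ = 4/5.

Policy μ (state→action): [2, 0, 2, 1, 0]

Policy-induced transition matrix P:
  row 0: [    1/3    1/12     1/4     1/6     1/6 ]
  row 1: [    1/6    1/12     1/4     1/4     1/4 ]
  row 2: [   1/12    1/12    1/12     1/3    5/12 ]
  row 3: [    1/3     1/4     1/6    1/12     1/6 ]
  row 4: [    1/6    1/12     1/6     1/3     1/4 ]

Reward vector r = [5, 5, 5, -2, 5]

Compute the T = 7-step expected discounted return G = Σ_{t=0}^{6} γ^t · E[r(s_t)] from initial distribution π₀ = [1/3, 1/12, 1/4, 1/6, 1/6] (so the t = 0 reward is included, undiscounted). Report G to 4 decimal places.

G = 13.8690

t=0: π = [0.3333, 0.0833, 0.2500, 0.1667, 0.1667], E[r] = 3.8333, γ^t·E[r] = 3.833333, running G = 3.833333
t=1: π = [0.2292, 0.1111, 0.1806, 0.2292, 0.2500], E[r] = 3.3958, γ^t·E[r] = 2.716667, running G = 6.550000
t=2: π = [0.2280, 0.1215, 0.1800, 0.2286, 0.2419], E[r] = 3.3999, γ^t·E[r] = 2.175926, running G = 8.725926
t=3: π = [0.2278, 0.1214, 0.1808, 0.2281, 0.2419], E[r] = 3.4036, γ^t·E[r] = 1.742642, running G = 10.468568
t=4: π = [0.2276, 0.1213, 0.1807, 0.2282, 0.2421], E[r] = 3.4023, γ^t·E[r] = 1.393595, running G = 11.862163
t=5: π = [0.2276, 0.1214, 0.1807, 0.2282, 0.2421], E[r] = 3.4024, γ^t·E[r] = 1.114888, running G = 12.977051
t=6: π = [0.2276, 0.1214, 0.1807, 0.2282, 0.2421], E[r] = 3.4024, γ^t·E[r] = 0.891914, running G = 13.868965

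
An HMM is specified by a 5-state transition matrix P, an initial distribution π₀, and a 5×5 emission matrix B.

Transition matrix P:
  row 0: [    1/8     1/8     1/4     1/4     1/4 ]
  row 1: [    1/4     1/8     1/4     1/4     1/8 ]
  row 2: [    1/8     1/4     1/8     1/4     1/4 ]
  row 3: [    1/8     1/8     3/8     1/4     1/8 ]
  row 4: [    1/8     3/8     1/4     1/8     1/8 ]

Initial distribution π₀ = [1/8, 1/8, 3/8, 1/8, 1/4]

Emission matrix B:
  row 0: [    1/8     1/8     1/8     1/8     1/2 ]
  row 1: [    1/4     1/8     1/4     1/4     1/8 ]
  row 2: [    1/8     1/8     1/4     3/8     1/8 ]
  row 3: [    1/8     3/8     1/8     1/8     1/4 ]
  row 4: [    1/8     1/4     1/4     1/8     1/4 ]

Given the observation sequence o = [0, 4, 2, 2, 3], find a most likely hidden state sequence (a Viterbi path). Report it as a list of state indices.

t=0: δ = [1.562e-02, 3.125e-02, 4.688e-02, 1.562e-02, 3.125e-02]  (obs o_0=0)
t=1: δ = [3.906e-03, 1.465e-03, 9.766e-04, 2.930e-03, 2.930e-03]  ψ = [1, 2, 1, 2, 2]  (obs o_1=4)
t=2: δ = [6.104e-05, 2.747e-04, 2.747e-04, 1.221e-04, 2.441e-04]  ψ = [0, 4, 3, 0, 0]  (obs o_2=2)
t=3: δ = [8.583e-06, 2.289e-05, 1.717e-05, 8.583e-06, 1.717e-05]  ψ = [1, 4, 1, 1, 2]  (obs o_3=2)
t=4: δ = [7.153e-07, 1.609e-06, 2.146e-06, 7.153e-07, 5.364e-07]  ψ = [1, 4, 1, 1, 2]  (obs o_4=3)
backtrack: best end state = 2; path = [1, 0, 4, 1, 2]

path = [1, 0, 4, 1, 2]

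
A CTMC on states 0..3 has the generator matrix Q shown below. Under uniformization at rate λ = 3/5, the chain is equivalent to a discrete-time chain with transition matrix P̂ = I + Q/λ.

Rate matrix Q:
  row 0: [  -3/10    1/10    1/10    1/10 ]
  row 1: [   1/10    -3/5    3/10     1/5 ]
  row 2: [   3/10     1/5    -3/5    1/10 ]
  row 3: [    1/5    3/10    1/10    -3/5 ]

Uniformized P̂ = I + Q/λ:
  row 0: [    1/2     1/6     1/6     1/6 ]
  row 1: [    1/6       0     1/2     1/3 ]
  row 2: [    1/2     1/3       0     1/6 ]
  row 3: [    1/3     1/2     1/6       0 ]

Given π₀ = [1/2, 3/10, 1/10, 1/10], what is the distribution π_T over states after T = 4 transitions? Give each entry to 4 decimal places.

π = [0.4001, 0.2286, 0.1999, 0.1714]

t=0: π = [0.5000, 0.3000, 0.1000, 0.1000]
t=1: π = [0.3833, 0.1667, 0.2500, 0.2000]
t=2: π = [0.4111, 0.2472, 0.1806, 0.1611]
t=3: π = [0.3907, 0.2093, 0.2190, 0.1810]
t=4: π = [0.4001, 0.2286, 0.1999, 0.1714]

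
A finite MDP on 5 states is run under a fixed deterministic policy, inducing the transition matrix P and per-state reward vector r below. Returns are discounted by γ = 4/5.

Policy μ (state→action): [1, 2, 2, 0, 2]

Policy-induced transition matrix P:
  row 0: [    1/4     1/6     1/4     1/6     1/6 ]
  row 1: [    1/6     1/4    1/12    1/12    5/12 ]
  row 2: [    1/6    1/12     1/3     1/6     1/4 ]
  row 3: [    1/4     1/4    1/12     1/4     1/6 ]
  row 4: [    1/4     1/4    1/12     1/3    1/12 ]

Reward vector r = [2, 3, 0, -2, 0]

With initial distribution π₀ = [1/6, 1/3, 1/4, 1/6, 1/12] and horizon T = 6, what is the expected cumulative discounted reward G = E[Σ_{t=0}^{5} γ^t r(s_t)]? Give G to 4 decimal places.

G = 2.7413

t=0: π = [0.1667, 0.3333, 0.2500, 0.1667, 0.0833], E[r] = 1.0000, γ^t·E[r] = 1.000000, running G = 1.000000
t=1: π = [0.2014, 0.1944, 0.1736, 0.1667, 0.2639], E[r] = 0.6528, γ^t·E[r] = 0.522222, running G = 1.522222
t=2: π = [0.2193, 0.2043, 0.1603, 0.2083, 0.2078], E[r] = 0.6348, γ^t·E[r] = 0.406296, running G = 1.928519
t=3: π = [0.2196, 0.2050, 0.1600, 0.2016, 0.2138], E[r] = 0.6510, γ^t·E[r] = 0.333309, running G = 2.261827
t=4: π = [0.2196, 0.2050, 0.1599, 0.2020, 0.2134], E[r] = 0.6503, γ^t·E[r] = 0.266344, running G = 2.528171
t=5: π = [0.2196, 0.2050, 0.1599, 0.2020, 0.2135], E[r] = 0.6503, γ^t·E[r] = 0.213103, running G = 2.741274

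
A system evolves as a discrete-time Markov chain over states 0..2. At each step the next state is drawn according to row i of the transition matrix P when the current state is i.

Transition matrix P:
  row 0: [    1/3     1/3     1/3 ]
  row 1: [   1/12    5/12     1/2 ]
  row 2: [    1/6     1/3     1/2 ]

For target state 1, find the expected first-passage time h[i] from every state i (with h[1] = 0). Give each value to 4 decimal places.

First-step conditioning: h[1] = 0; for i ≠ 1, h[i] = 1 + Σ_k P[i][k]·h[k].
  h[0] = 1 + 1/3·h[0] + 1/3·h[2]
  h[2] = 1 + 1/6·h[0] + 1/2·h[2]
Solving the 2×2 linear system over states ≠ 1 gives exactly h = [3, 0, 3] (h[1] = 0 is the target).

h = [3.0000, 0.0000, 3.0000]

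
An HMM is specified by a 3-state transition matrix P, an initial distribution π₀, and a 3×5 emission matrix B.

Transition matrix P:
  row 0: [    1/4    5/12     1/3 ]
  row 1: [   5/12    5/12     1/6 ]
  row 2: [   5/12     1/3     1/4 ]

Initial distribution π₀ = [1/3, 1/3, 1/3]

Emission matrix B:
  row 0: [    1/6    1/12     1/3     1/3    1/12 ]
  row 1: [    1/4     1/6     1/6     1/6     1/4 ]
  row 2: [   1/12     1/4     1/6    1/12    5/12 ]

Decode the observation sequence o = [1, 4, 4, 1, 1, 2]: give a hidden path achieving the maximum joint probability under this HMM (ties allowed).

path = [2, 2, 2, 2, 2, 0]

t=0: δ = [2.778e-02, 5.556e-02, 8.333e-02]  (obs o_0=1)
t=1: δ = [2.894e-03, 6.944e-03, 8.681e-03]  ψ = [2, 2, 2]  (obs o_1=4)
t=2: δ = [3.014e-04, 7.234e-04, 9.042e-04]  ψ = [2, 1, 2]  (obs o_2=4)
t=3: δ = [3.140e-05, 5.023e-05, 5.651e-05]  ψ = [2, 1, 2]  (obs o_3=1)
t=4: δ = [1.962e-06, 3.489e-06, 3.532e-06]  ψ = [2, 1, 2]  (obs o_4=1)
t=5: δ = [4.906e-07, 2.423e-07, 1.472e-07]  ψ = [2, 1, 2]  (obs o_5=2)
backtrack: best end state = 0; path = [2, 2, 2, 2, 2, 0]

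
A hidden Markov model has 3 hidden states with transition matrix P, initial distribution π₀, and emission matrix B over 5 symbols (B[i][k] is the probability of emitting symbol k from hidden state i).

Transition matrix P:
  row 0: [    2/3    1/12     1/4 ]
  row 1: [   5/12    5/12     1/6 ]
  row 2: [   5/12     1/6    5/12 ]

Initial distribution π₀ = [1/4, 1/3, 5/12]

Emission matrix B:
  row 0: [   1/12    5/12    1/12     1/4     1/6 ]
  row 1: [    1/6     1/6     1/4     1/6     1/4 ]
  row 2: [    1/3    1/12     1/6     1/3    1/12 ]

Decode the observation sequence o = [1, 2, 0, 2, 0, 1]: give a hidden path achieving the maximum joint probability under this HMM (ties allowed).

t=0: δ = [1.042e-01, 5.556e-02, 3.472e-02]  (obs o_0=1)
t=1: δ = [5.787e-03, 5.787e-03, 4.340e-03]  ψ = [0, 1, 0]  (obs o_1=2)
t=2: δ = [3.215e-04, 4.019e-04, 6.028e-04]  ψ = [0, 1, 2]  (obs o_2=0)
t=3: δ = [2.093e-05, 4.186e-05, 4.186e-05]  ψ = [2, 1, 2]  (obs o_3=2)
t=4: δ = [1.454e-06, 2.907e-06, 5.814e-06]  ψ = [1, 1, 2]  (obs o_4=0)
t=5: δ = [1.009e-06, 2.019e-07, 2.019e-07]  ψ = [2, 1, 2]  (obs o_5=1)
backtrack: best end state = 0; path = [0, 2, 2, 2, 2, 0]

path = [0, 2, 2, 2, 2, 0]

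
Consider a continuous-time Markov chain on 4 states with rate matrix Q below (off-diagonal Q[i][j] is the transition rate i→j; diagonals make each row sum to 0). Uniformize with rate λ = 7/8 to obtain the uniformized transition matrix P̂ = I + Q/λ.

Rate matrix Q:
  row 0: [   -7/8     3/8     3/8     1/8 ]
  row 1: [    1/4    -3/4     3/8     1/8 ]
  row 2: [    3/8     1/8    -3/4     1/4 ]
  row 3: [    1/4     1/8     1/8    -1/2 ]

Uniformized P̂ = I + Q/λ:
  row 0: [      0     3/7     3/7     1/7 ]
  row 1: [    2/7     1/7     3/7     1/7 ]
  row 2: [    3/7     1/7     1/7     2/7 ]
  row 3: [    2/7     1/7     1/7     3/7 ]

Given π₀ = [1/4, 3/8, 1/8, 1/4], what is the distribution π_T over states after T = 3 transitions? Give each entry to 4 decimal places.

t=0: π = [0.2500, 0.3750, 0.1250, 0.2500]
t=1: π = [0.2321, 0.2143, 0.3214, 0.2321]
t=2: π = [0.2653, 0.2092, 0.2704, 0.2551]
t=3: π = [0.2485, 0.2187, 0.2784, 0.2544]

π = [0.2485, 0.2187, 0.2784, 0.2544]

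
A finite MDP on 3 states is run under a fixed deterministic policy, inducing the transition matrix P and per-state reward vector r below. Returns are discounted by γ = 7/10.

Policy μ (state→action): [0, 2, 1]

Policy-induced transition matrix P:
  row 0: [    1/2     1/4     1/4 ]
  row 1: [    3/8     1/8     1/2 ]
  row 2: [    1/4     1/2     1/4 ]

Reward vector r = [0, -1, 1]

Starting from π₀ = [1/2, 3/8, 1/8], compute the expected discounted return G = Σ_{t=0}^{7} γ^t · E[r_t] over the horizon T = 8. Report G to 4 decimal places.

G = -0.1422

t=0: π = [0.5000, 0.3750, 0.1250], E[r] = -0.2500, γ^t·E[r] = -0.250000, running G = -0.250000
t=1: π = [0.4219, 0.2344, 0.3438], E[r] = 0.1094, γ^t·E[r] = 0.076563, running G = -0.173438
t=2: π = [0.3848, 0.3066, 0.3086], E[r] = 0.0020, γ^t·E[r] = 0.000957, running G = -0.172480
t=3: π = [0.3845, 0.2888, 0.3267], E[r] = 0.0378, γ^t·E[r] = 0.012980, running G = -0.159501
t=4: π = [0.3822, 0.2956, 0.3222], E[r] = 0.0266, γ^t·E[r] = 0.006397, running G = -0.153104
t=5: π = [0.3825, 0.2936, 0.3239], E[r] = 0.0303, γ^t·E[r] = 0.005090, running G = -0.148014
t=6: π = [0.3823, 0.2943, 0.3234], E[r] = 0.0291, γ^t·E[r] = 0.003427, running G = -0.144587
t=7: π = [0.3824, 0.2941, 0.3236], E[r] = 0.0295, γ^t·E[r] = 0.002430, running G = -0.142157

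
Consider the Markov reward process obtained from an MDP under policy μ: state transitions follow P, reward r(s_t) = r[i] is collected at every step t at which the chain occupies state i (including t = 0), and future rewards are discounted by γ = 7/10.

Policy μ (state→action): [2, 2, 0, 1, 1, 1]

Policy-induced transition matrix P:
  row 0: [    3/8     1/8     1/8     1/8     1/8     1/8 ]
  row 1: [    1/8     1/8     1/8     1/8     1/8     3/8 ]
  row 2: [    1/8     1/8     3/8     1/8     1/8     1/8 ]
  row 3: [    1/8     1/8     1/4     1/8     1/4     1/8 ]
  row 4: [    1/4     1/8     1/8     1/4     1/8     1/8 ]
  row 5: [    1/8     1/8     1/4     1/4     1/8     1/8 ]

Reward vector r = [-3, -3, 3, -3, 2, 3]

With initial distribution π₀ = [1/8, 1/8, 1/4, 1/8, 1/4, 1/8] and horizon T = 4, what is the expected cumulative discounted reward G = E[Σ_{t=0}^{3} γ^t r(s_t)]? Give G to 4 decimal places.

G = 0.4587

t=0: π = [0.1250, 0.1250, 0.2500, 0.1250, 0.2500, 0.1250], E[r] = 0.5000, γ^t·E[r] = 0.500000, running G = 0.500000
t=1: π = [0.1875, 0.1250, 0.2188, 0.1719, 0.1406, 0.1563], E[r] = -0.0469, γ^t·E[r] = -0.032813, running G = 0.467188
t=2: π = [0.1895, 0.1250, 0.2207, 0.1621, 0.1465, 0.1563], E[r] = -0.0059, γ^t·E[r] = -0.002871, running G = 0.464316
t=3: π = [0.1907, 0.1250, 0.2200, 0.1628, 0.1453, 0.1563], E[r] = -0.0164, γ^t·E[r] = -0.005611, running G = 0.458706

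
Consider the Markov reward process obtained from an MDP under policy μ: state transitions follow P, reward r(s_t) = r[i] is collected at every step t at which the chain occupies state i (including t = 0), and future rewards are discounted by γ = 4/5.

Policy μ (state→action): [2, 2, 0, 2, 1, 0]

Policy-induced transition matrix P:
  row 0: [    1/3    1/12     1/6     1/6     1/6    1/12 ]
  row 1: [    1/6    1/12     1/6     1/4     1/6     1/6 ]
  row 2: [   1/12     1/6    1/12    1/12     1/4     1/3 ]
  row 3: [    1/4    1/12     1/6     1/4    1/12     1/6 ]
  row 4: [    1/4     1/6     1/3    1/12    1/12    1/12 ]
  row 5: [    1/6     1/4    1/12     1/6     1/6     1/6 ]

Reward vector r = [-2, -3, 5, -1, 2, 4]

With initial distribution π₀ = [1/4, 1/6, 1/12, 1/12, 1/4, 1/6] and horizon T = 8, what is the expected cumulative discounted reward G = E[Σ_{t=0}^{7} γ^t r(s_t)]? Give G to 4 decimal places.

t=0: π = [0.2500, 0.1667, 0.0833, 0.0833, 0.2500, 0.1667], E[r] = 0.5000, γ^t·E[r] = 0.500000, running G = 0.500000
t=1: π = [0.2292, 0.1389, 0.1875, 0.1597, 0.1458, 0.1389], E[r] = 0.7500, γ^t·E[r] = 0.600000, running G = 1.100000
t=2: π = [0.2147, 0.1343, 0.1638, 0.1638, 0.1568, 0.1667], E[r] = 0.8032, γ^t·E[r] = 0.514074, running G = 1.614074
t=3: π = [0.2155, 0.1378, 0.1653, 0.1648, 0.1536, 0.1630], E[r] = 0.7762, γ^t·E[r] = 0.397432, running G = 2.011506
t=4: π = [0.2153, 0.1371, 0.1649, 0.1653, 0.1539, 0.1635], E[r] = 0.7790, γ^t·E[r] = 0.319058, running G = 2.330565
t=5: π = [0.2154, 0.1371, 0.1650, 0.1653, 0.1538, 0.1634], E[r] = 0.7783, γ^t·E[r] = 0.255049, running G = 2.585614
t=6: π = [0.2154, 0.1371, 0.1649, 0.1653, 0.1538, 0.1634], E[r] = 0.7784, γ^t·E[r] = 0.204049, running G = 2.789663
t=7: π = [0.2154, 0.1371, 0.1649, 0.1653, 0.1538, 0.1634], E[r] = 0.7784, γ^t·E[r] = 0.163236, running G = 2.952899

G = 2.9529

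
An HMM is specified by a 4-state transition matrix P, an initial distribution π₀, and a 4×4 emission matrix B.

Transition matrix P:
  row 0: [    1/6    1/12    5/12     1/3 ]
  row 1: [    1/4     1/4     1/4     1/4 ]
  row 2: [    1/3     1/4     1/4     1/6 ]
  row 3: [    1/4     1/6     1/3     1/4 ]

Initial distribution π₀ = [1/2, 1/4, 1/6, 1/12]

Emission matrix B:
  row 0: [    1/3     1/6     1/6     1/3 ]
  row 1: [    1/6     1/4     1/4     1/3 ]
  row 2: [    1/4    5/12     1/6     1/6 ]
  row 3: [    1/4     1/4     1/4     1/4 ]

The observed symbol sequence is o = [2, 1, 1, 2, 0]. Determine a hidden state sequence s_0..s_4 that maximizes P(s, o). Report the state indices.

path = [0, 2, 2, 0, 2]

t=0: δ = [8.333e-02, 6.250e-02, 2.778e-02, 2.083e-02]  (obs o_0=2)
t=1: δ = [2.604e-03, 3.906e-03, 1.447e-02, 6.944e-03]  ψ = [1, 1, 0, 0]  (obs o_1=1)
t=2: δ = [8.038e-04, 9.042e-04, 1.507e-03, 6.028e-04]  ψ = [2, 2, 2, 2]  (obs o_2=1)
t=3: δ = [8.372e-05, 9.419e-05, 6.279e-05, 6.698e-05]  ψ = [2, 2, 2, 0]  (obs o_3=2)
t=4: δ = [7.849e-06, 3.925e-06, 8.721e-06, 6.977e-06]  ψ = [1, 1, 0, 0]  (obs o_4=0)
backtrack: best end state = 2; path = [0, 2, 2, 0, 2]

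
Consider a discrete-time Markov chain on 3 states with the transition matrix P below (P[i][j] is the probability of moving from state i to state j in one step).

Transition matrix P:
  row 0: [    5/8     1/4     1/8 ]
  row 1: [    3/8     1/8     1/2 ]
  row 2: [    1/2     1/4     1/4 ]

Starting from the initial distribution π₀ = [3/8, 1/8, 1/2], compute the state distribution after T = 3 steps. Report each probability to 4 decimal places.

t=0: π = [0.3750, 0.1250, 0.5000]
t=1: π = [0.5313, 0.2344, 0.2344]
t=2: π = [0.5371, 0.2207, 0.2422]
t=3: π = [0.5396, 0.2224, 0.2380]

π = [0.5396, 0.2224, 0.2380]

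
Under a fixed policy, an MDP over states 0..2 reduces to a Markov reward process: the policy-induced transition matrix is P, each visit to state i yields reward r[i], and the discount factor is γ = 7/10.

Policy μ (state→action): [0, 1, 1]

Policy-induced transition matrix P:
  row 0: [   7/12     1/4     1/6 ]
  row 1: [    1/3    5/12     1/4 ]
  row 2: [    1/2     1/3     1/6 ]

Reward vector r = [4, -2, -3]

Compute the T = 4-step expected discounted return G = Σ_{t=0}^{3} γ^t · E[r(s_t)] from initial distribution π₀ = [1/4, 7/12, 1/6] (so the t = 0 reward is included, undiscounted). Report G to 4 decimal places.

G = 0.1276

t=0: π = [0.2500, 0.5833, 0.1667], E[r] = -0.6667, γ^t·E[r] = -0.666667, running G = -0.666667
t=1: π = [0.4236, 0.3611, 0.2153], E[r] = 0.3264, γ^t·E[r] = 0.228472, running G = -0.438194
t=2: π = [0.4751, 0.3281, 0.1968], E[r] = 0.6539, γ^t·E[r] = 0.320428, running G = -0.117766
t=3: π = [0.4849, 0.3211, 0.1940], E[r] = 0.7154, γ^t·E[r] = 0.245390, running G = 0.127624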